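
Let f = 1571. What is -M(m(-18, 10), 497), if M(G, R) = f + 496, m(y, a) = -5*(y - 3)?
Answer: -2067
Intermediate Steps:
m(y, a) = 15 - 5*y (m(y, a) = -5*(-3 + y) = 15 - 5*y)
M(G, R) = 2067 (M(G, R) = 1571 + 496 = 2067)
-M(m(-18, 10), 497) = -1*2067 = -2067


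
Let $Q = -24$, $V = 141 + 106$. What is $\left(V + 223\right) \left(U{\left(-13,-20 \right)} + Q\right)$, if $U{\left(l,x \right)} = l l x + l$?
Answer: $-1605990$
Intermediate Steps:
$V = 247$
$U{\left(l,x \right)} = l + x l^{2}$ ($U{\left(l,x \right)} = l^{2} x + l = x l^{2} + l = l + x l^{2}$)
$\left(V + 223\right) \left(U{\left(-13,-20 \right)} + Q\right) = \left(247 + 223\right) \left(- 13 \left(1 - -260\right) - 24\right) = 470 \left(- 13 \left(1 + 260\right) - 24\right) = 470 \left(\left(-13\right) 261 - 24\right) = 470 \left(-3393 - 24\right) = 470 \left(-3417\right) = -1605990$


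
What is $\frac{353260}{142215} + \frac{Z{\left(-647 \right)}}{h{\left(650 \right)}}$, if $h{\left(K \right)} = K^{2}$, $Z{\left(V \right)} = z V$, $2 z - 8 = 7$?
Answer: $\frac{11884980137}{4806867000} \approx 2.4725$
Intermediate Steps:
$z = \frac{15}{2}$ ($z = 4 + \frac{1}{2} \cdot 7 = 4 + \frac{7}{2} = \frac{15}{2} \approx 7.5$)
$Z{\left(V \right)} = \frac{15 V}{2}$
$\frac{353260}{142215} + \frac{Z{\left(-647 \right)}}{h{\left(650 \right)}} = \frac{353260}{142215} + \frac{\frac{15}{2} \left(-647\right)}{650^{2}} = 353260 \cdot \frac{1}{142215} - \frac{9705}{2 \cdot 422500} = \frac{70652}{28443} - \frac{1941}{169000} = \frac{11884980137}{4806867000}$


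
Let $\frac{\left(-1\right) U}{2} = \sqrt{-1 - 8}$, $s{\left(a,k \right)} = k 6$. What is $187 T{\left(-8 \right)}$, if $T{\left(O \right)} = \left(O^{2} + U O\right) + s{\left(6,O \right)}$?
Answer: $2992 + 8976 i \approx 2992.0 + 8976.0 i$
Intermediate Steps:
$s{\left(a,k \right)} = 6 k$
$U = - 6 i$ ($U = - 2 \sqrt{-1 - 8} = - 2 \sqrt{-9} = - 2 \cdot 3 i = - 6 i \approx - 6.0 i$)
$T{\left(O \right)} = O^{2} + 6 O - 6 i O$ ($T{\left(O \right)} = \left(O^{2} + - 6 i O\right) + 6 O = \left(O^{2} - 6 i O\right) + 6 O = O^{2} + 6 O - 6 i O$)
$187 T{\left(-8 \right)} = 187 \left(- 8 \left(6 - 8 - 6 i\right)\right) = 187 \left(- 8 \left(-2 - 6 i\right)\right) = 187 \left(16 + 48 i\right) = 2992 + 8976 i$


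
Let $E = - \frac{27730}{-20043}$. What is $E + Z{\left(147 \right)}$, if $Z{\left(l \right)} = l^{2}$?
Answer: $\frac{433136917}{20043} \approx 21610.0$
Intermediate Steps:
$E = \frac{27730}{20043}$ ($E = \left(-27730\right) \left(- \frac{1}{20043}\right) = \frac{27730}{20043} \approx 1.3835$)
$E + Z{\left(147 \right)} = \frac{27730}{20043} + 147^{2} = \frac{27730}{20043} + 21609 = \frac{433136917}{20043}$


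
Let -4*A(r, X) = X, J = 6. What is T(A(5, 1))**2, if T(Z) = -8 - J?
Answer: 196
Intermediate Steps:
A(r, X) = -X/4
T(Z) = -14 (T(Z) = -8 - 1*6 = -8 - 6 = -14)
T(A(5, 1))**2 = (-14)**2 = 196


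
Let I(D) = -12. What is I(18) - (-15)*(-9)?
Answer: -147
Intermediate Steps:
I(18) - (-15)*(-9) = -12 - (-15)*(-9) = -12 - 1*135 = -12 - 135 = -147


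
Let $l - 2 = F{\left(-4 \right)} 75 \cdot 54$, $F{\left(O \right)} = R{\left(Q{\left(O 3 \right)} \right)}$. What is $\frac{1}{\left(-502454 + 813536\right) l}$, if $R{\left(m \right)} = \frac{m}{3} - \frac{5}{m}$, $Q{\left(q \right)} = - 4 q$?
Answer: $\frac{4}{80109992181} \approx 4.9931 \cdot 10^{-11}$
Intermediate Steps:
$R{\left(m \right)} = - \frac{5}{m} + \frac{m}{3}$ ($R{\left(m \right)} = m \frac{1}{3} - \frac{5}{m} = \frac{m}{3} - \frac{5}{m} = - \frac{5}{m} + \frac{m}{3}$)
$F{\left(O \right)} = - 4 O + \frac{5}{12 O}$ ($F{\left(O \right)} = - \frac{5}{\left(-4\right) O 3} + \frac{\left(-4\right) O 3}{3} = - \frac{5}{\left(-4\right) 3 O} + \frac{\left(-4\right) 3 O}{3} = - \frac{5}{\left(-12\right) O} + \frac{\left(-12\right) O}{3} = - 5 \left(- \frac{1}{12 O}\right) - 4 O = \frac{5}{12 O} - 4 O = - 4 O + \frac{5}{12 O}$)
$l = \frac{515041}{8}$ ($l = 2 + \left(\left(-4\right) \left(-4\right) + \frac{5}{12 \left(-4\right)}\right) 75 \cdot 54 = 2 + \left(16 + \frac{5}{12} \left(- \frac{1}{4}\right)\right) 75 \cdot 54 = 2 + \left(16 - \frac{5}{48}\right) 75 \cdot 54 = 2 + \frac{763}{48} \cdot 75 \cdot 54 = 2 + \frac{19075}{16} \cdot 54 = 2 + \frac{515025}{8} = \frac{515041}{8} \approx 64380.0$)
$\frac{1}{\left(-502454 + 813536\right) l} = \frac{1}{\left(-502454 + 813536\right) \frac{515041}{8}} = \frac{1}{311082} \cdot \frac{8}{515041} = \frac{4}{80109992181}$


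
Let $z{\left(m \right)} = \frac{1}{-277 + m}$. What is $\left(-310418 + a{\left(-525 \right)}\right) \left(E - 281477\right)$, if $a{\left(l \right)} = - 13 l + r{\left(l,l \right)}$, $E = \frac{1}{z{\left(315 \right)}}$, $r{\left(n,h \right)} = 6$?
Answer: $85441221693$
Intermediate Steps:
$E = 38$ ($E = \frac{1}{\frac{1}{-277 + 315}} = \frac{1}{\frac{1}{38}} = 38$)
$a{\left(l \right)} = 6 - 13 l$ ($a{\left(l \right)} = - 13 l + 6 = 6 - 13 l$)
$\left(-310418 + a{\left(-525 \right)}\right) \left(E - 281477\right) = \left(-310418 + \left(6 - -6825\right)\right) \left(38 - 281477\right) = \left(-310418 + \left(6 + 6825\right)\right) \left(-281439\right) = \left(-310418 + 6831\right) \left(-281439\right) = \left(-303587\right) \left(-281439\right) = 85441221693$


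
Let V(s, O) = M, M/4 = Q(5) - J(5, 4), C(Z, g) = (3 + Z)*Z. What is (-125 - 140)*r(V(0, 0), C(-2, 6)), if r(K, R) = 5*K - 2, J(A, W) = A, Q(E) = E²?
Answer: -105470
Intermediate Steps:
C(Z, g) = Z*(3 + Z)
M = 80 (M = 4*(5² - 1*5) = 4*(25 - 5) = 4*20 = 80)
V(s, O) = 80
r(K, R) = -2 + 5*K
(-125 - 140)*r(V(0, 0), C(-2, 6)) = (-125 - 140)*(-2 + 5*80) = -265*(-2 + 400) = -265*398 = -105470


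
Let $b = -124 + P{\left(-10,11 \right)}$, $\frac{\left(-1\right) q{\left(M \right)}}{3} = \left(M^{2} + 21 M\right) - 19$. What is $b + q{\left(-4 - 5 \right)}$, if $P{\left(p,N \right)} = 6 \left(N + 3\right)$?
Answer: $341$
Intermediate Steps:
$P{\left(p,N \right)} = 18 + 6 N$ ($P{\left(p,N \right)} = 6 \left(3 + N\right) = 18 + 6 N$)
$q{\left(M \right)} = 57 - 63 M - 3 M^{2}$ ($q{\left(M \right)} = - 3 \left(\left(M^{2} + 21 M\right) - 19\right) = - 3 \left(-19 + M^{2} + 21 M\right) = 57 - 63 M - 3 M^{2}$)
$b = -40$ ($b = -124 + \left(18 + 6 \cdot 11\right) = -124 + \left(18 + 66\right) = -124 + 84 = -40$)
$b + q{\left(-4 - 5 \right)} = -40 - \left(-57 + 3 \left(-4 - 5\right)^{2} + 63 \left(-4 - 5\right)\right) = -40 - \left(-624 + 243\right) = -40 + \left(57 + 567 - 243\right) = -40 + 381 = 341$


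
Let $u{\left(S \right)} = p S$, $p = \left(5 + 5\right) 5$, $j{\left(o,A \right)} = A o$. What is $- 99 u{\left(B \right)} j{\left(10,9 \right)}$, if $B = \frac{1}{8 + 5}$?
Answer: $- \frac{445500}{13} \approx -34269.0$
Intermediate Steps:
$B = \frac{1}{13} \approx 0.076923$
$p = 50$ ($p = 10 \cdot 5 = 50$)
$u{\left(S \right)} = 50 S$
$- 99 u{\left(B \right)} j{\left(10,9 \right)} = - 99 \cdot 50 \cdot \frac{1}{13} \cdot 9 \cdot 10 = \left(-99\right) \frac{50}{13} \cdot 90 = \left(- \frac{4950}{13}\right) 90 = - \frac{445500}{13}$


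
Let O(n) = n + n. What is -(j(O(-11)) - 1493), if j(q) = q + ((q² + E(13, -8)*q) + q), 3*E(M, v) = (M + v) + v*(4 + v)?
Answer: 3973/3 ≈ 1324.3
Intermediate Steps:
E(M, v) = M/3 + v/3 + v*(4 + v)/3 (E(M, v) = ((M + v) + v*(4 + v))/3 = (M + v + v*(4 + v))/3 = M/3 + v/3 + v*(4 + v)/3)
O(n) = 2*n
j(q) = q² + 43*q/3 (j(q) = q + ((q² + ((⅓)*13 + (⅓)*(-8)² + (5/3)*(-8))*q) + q) = q + ((q² + (13/3 + (⅓)*64 - 40/3)*q) + q) = q + ((q² + (13/3 + 64/3 - 40/3)*q) + q) = q + ((q² + 37*q/3) + q) = q + (q² + 40*q/3) = q² + 43*q/3)
-(j(O(-11)) - 1493) = -((2*(-11))*(43 + 3*(2*(-11)))/3 - 1493) = -((⅓)*(-22)*(43 + 3*(-22)) - 1493) = -((⅓)*(-22)*(43 - 66) - 1493) = -((⅓)*(-22)*(-23) - 1493) = -(506/3 - 1493) = -1*(-3973/3) = 3973/3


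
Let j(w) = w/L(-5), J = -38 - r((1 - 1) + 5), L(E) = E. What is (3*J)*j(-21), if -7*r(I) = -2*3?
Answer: -2448/5 ≈ -489.60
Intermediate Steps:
r(I) = 6/7 (r(I) = -(-2)*3/7 = -⅐*(-6) = 6/7)
J = -272/7 (J = -38 - 1*6/7 = -38 - 6/7 = -272/7 ≈ -38.857)
j(w) = -w/5 (j(w) = w/(-5) = w*(-⅕) = -w/5)
(3*J)*j(-21) = (3*(-272/7))*(-⅕*(-21)) = -816/7*21/5 = -2448/5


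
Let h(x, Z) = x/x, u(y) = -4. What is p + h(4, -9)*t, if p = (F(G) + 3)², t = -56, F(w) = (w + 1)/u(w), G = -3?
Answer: -175/4 ≈ -43.750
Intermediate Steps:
F(w) = -¼ - w/4 (F(w) = (w + 1)/(-4) = (1 + w)*(-¼) = -¼ - w/4)
p = 49/4 (p = ((-¼ - ¼*(-3)) + 3)² = ((-¼ + ¾) + 3)² = (½ + 3)² = (7/2)² = 49/4 ≈ 12.250)
h(x, Z) = 1
p + h(4, -9)*t = 49/4 + 1*(-56) = 49/4 - 56 = -175/4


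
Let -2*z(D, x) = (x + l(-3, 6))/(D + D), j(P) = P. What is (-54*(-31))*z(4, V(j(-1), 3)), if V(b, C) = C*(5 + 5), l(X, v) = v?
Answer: -7533/2 ≈ -3766.5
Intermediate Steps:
V(b, C) = 10*C (V(b, C) = C*10 = 10*C)
z(D, x) = -(6 + x)/(4*D) (z(D, x) = -(x + 6)/(2*(D + D)) = -(6 + x)/(2*(2*D)) = -(6 + x)*1/(2*D)/2 = -(6 + x)/(4*D))
(-54*(-31))*z(4, V(j(-1), 3)) = (-54*(-31))*((¼)*(-6 - 10*3)/4) = 1674*((¼)*(¼)*(-6 - 1*30)) = 1674*((¼)*(¼)*(-6 - 30)) = 1674*((¼)*(¼)*(-36)) = 1674*(-9/4) = -7533/2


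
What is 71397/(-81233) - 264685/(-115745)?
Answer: 2647462168/1880462717 ≈ 1.4079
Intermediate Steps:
71397/(-81233) - 264685/(-115745) = 71397*(-1/81233) - 264685*(-1/115745) = -71397/81233 + 52937/23149 = 2647462168/1880462717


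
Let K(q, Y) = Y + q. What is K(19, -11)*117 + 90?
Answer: 1026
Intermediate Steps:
K(19, -11)*117 + 90 = (-11 + 19)*117 + 90 = 8*117 + 90 = 936 + 90 = 1026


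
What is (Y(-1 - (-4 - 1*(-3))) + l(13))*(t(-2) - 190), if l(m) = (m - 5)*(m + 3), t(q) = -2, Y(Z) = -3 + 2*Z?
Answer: -24000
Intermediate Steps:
l(m) = (-5 + m)*(3 + m)
(Y(-1 - (-4 - 1*(-3))) + l(13))*(t(-2) - 190) = ((-3 + 2*(-1 - (-4 - 1*(-3)))) + (-15 + 13² - 2*13))*(-2 - 190) = ((-3 + 2*(-1 - (-4 + 3))) + (-15 + 169 - 26))*(-192) = ((-3 + 2*(-1 - 1*(-1))) + 128)*(-192) = ((-3 + 2*(-1 + 1)) + 128)*(-192) = ((-3 + 2*0) + 128)*(-192) = ((-3 + 0) + 128)*(-192) = (-3 + 128)*(-192) = 125*(-192) = -24000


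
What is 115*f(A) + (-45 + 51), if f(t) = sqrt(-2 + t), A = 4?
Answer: 6 + 115*sqrt(2) ≈ 168.63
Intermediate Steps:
115*f(A) + (-45 + 51) = 115*sqrt(-2 + 4) + (-45 + 51) = 115*sqrt(2) + 6 = 6 + 115*sqrt(2)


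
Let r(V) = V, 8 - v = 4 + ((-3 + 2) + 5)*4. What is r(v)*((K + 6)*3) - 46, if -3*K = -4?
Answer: -310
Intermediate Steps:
K = 4/3 (K = -⅓*(-4) = 4/3 ≈ 1.3333)
v = -12 (v = 8 - (4 + ((-3 + 2) + 5)*4) = 8 - (4 + (-1 + 5)*4) = 8 - (4 + 4*4) = 8 - (4 + 16) = 8 - 1*20 = 8 - 20 = -12)
r(v)*((K + 6)*3) - 46 = -12*(4/3 + 6)*3 - 46 = -88*3 - 46 = -12*22 - 46 = -264 - 46 = -310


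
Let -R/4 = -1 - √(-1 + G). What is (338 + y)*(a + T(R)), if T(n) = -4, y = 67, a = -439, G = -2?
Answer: -179415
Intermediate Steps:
R = 4 + 4*I*√3 (R = -4*(-1 - √(-1 - 2)) = -4*(-1 - √(-3)) = -4*(-1 - I*√3) = 4 + 4*I*√3 ≈ 4.0 + 6.9282*I)
(338 + y)*(a + T(R)) = (338 + 67)*(-439 - 4) = 405*(-443) = -179415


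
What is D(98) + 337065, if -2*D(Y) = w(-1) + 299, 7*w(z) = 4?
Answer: 4716813/14 ≈ 3.3692e+5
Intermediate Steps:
w(z) = 4/7 (w(z) = (1/7)*4 = 4/7)
D(Y) = -2097/14 (D(Y) = -(4/7 + 299)/2 = -1/2*2097/7 = -2097/14)
D(98) + 337065 = -2097/14 + 337065 = 4716813/14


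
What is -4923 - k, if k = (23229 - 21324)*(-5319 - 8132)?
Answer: 25619232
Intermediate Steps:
k = -25624155 (k = 1905*(-13451) = -25624155)
-4923 - k = -4923 - 1*(-25624155) = -4923 + 25624155 = 25619232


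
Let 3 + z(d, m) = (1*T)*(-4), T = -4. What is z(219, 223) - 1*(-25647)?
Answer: 25660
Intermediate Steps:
z(d, m) = 13 (z(d, m) = -3 + (1*(-4))*(-4) = -3 - 4*(-4) = -3 + 16 = 13)
z(219, 223) - 1*(-25647) = 13 - 1*(-25647) = 13 + 25647 = 25660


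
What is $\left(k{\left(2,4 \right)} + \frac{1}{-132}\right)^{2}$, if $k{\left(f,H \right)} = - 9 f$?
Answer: $\frac{5650129}{17424} \approx 324.27$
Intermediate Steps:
$\left(k{\left(2,4 \right)} + \frac{1}{-132}\right)^{2} = \left(\left(-9\right) 2 + \frac{1}{-132}\right)^{2} = \left(-18 - \frac{1}{132}\right)^{2} = \left(- \frac{2377}{132}\right)^{2} = \frac{5650129}{17424}$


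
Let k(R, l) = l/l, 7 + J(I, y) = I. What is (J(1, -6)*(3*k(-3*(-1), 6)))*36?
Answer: -648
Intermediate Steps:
J(I, y) = -7 + I
k(R, l) = 1
(J(1, -6)*(3*k(-3*(-1), 6)))*36 = ((-7 + 1)*(3*1))*36 = -6*3*36 = -18*36 = -648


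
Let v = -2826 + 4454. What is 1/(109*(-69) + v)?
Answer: -1/5893 ≈ -0.00016969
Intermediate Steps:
v = 1628
1/(109*(-69) + v) = 1/(109*(-69) + 1628) = 1/(-7521 + 1628) = 1/(-5893) = -1/5893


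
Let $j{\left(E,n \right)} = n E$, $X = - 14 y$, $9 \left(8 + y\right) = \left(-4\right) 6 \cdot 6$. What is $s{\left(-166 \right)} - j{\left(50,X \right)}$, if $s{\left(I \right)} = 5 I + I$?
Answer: $-17796$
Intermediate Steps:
$y = -24$ ($y = -8 + \frac{\left(-4\right) 6 \cdot 6}{9} = -8 + \frac{\left(-24\right) 6}{9} = -8 + \frac{1}{9} \left(-144\right) = -8 - 16 = -24$)
$X = 336$ ($X = \left(-14\right) \left(-24\right) = 336$)
$s{\left(I \right)} = 6 I$
$j{\left(E,n \right)} = E n$
$s{\left(-166 \right)} - j{\left(50,X \right)} = 6 \left(-166\right) - 50 \cdot 336 = -996 - 16800 = -17796$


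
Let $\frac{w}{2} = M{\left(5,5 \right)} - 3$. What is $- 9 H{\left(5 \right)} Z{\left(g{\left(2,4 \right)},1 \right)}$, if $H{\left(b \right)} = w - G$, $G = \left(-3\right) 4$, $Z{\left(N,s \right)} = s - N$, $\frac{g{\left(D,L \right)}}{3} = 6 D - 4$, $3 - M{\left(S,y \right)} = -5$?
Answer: $4554$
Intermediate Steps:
$M{\left(S,y \right)} = 8$ ($M{\left(S,y \right)} = 3 - -5 = 3 + 5 = 8$)
$g{\left(D,L \right)} = -12 + 18 D$ ($g{\left(D,L \right)} = 3 \left(6 D - 4\right) = 3 \left(-4 + 6 D\right) = -12 + 18 D$)
$G = -12$
$w = 10$ ($w = 2 \left(8 - 3\right) = 2 \cdot 5 = 10$)
$H{\left(b \right)} = 22$ ($H{\left(b \right)} = 10 - -12 = 10 + 12 = 22$)
$- 9 H{\left(5 \right)} Z{\left(g{\left(2,4 \right)},1 \right)} = \left(-9\right) 22 \left(1 - \left(-12 + 18 \cdot 2\right)\right) = - 198 \left(1 - \left(-12 + 36\right)\right) = - 198 \left(1 - 24\right) = \left(-198\right) \left(-23\right) = 4554$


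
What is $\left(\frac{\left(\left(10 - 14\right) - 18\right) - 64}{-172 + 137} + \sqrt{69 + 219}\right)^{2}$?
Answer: $\frac{360196}{1225} + \frac{2064 \sqrt{2}}{35} \approx 377.44$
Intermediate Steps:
$\left(\frac{\left(\left(10 - 14\right) - 18\right) - 64}{-172 + 137} + \sqrt{69 + 219}\right)^{2} = \left(\frac{\left(-4 - 18\right) - 64}{-35} + \sqrt{288}\right)^{2} = \left(\left(-22 - 64\right) \left(- \frac{1}{35}\right) + 12 \sqrt{2}\right)^{2} = \left(\left(-86\right) \left(- \frac{1}{35}\right) + 12 \sqrt{2}\right)^{2} = \left(\frac{86}{35} + 12 \sqrt{2}\right)^{2}$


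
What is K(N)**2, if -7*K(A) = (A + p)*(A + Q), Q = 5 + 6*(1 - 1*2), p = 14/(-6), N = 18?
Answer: 638401/441 ≈ 1447.6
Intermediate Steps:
p = -7/3 (p = 14*(-1/6) = -7/3 ≈ -2.3333)
Q = -1 (Q = 5 + 6*(1 - 2) = 5 + 6*(-1) = 5 - 6 = -1)
K(A) = -(-1 + A)*(-7/3 + A)/7 (K(A) = -(A - 7/3)*(A - 1)/7 = -(-7/3 + A)*(-1 + A)/7 = -(-1 + A)*(-7/3 + A)/7)
K(N)**2 = (-1/3 - 1/7*18**2 + (10/21)*18)**2 = (-1/3 - 1/7*324 + 60/7)**2 = (-1/3 - 324/7 + 60/7)**2 = (-799/21)**2 = 638401/441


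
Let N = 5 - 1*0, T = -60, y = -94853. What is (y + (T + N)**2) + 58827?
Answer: -33001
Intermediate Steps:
N = 5 (N = 5 + 0 = 5)
(y + (T + N)**2) + 58827 = (-94853 + (-60 + 5)**2) + 58827 = (-94853 + (-55)**2) + 58827 = (-94853 + 3025) + 58827 = -91828 + 58827 = -33001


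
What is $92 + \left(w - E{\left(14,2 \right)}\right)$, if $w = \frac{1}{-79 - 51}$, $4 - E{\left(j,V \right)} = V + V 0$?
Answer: $\frac{11699}{130} \approx 89.992$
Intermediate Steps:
$E{\left(j,V \right)} = 4 - V$ ($E{\left(j,V \right)} = 4 - \left(V + V 0\right) = 4 - \left(V + 0\right) = 4 - V$)
$w = - \frac{1}{130}$ ($w = \frac{1}{-130} = - \frac{1}{130} \approx -0.0076923$)
$92 + \left(w - E{\left(14,2 \right)}\right) = 92 - \left(\frac{521}{130} - 2\right) = 92 - \frac{261}{130} = \frac{11699}{130}$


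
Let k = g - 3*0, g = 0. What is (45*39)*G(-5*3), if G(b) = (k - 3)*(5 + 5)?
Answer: -52650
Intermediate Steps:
k = 0 (k = 0 - 3*0 = 0 + 0 = 0)
G(b) = -30 (G(b) = (0 - 3)*(5 + 5) = -3*10 = -30)
(45*39)*G(-5*3) = (45*39)*(-30) = 1755*(-30) = -52650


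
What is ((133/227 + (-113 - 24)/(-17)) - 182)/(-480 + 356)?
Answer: 334489/239258 ≈ 1.3980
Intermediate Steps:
((133/227 + (-113 - 24)/(-17)) - 182)/(-480 + 356) = ((133*(1/227) - 137*(-1/17)) - 182)/(-124) = ((133/227 + 137/17) - 182)*(-1/124) = (33360/3859 - 182)*(-1/124) = -668978/3859*(-1/124) = 334489/239258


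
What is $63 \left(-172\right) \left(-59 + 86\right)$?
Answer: $-292572$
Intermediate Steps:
$63 \left(-172\right) \left(-59 + 86\right) = \left(-10836\right) 27 = -292572$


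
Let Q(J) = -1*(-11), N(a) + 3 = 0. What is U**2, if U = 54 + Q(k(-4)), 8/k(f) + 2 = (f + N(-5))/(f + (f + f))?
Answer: 4225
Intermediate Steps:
N(a) = -3 (N(a) = -3 + 0 = -3)
k(f) = 8/(-2 + (-3 + f)/(3*f)) (k(f) = 8/(-2 + (f - 3)/(f + (f + f))) = 8/(-2 + (-3 + f)/(f + 2*f)) = 8/(-2 + (-3 + f)/((3*f))) = 8/(-2 + (-3 + f)*(1/(3*f))) = 8/(-2 + (-3 + f)/(3*f)))
Q(J) = 11
U = 65 (U = 54 + 11 = 65)
U**2 = 65**2 = 4225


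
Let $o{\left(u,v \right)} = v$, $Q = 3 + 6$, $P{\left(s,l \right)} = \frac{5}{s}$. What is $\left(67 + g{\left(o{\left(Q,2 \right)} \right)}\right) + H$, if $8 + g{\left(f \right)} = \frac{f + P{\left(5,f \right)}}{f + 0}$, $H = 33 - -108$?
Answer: $\frac{403}{2} \approx 201.5$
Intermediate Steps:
$Q = 9$
$H = 141$ ($H = 33 + 108 = 141$)
$g{\left(f \right)} = -8 + \frac{1 + f}{f}$ ($g{\left(f \right)} = -8 + \frac{f + \frac{5}{5}}{f + 0} = -8 + \frac{f + 5 \cdot \frac{1}{5}}{f} = -8 + \frac{f + 1}{f} = -8 + \frac{1 + f}{f}$)
$\left(67 + g{\left(o{\left(Q,2 \right)} \right)}\right) + H = \left(67 - \left(7 - \frac{1}{2}\right)\right) + 141 = \left(67 + \left(-7 + \frac{1}{2}\right)\right) + 141 = \left(67 - \frac{13}{2}\right) + 141 = \frac{121}{2} + 141 = \frac{403}{2}$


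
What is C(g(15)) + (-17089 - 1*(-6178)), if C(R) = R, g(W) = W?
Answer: -10896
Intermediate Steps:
C(g(15)) + (-17089 - 1*(-6178)) = 15 + (-17089 - 1*(-6178)) = 15 + (-17089 + 6178) = 15 - 10911 = -10896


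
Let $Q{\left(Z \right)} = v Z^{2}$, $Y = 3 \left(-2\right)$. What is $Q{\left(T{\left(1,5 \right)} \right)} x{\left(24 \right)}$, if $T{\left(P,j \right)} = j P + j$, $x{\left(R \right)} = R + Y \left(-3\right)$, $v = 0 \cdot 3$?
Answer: $0$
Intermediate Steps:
$v = 0$
$Y = -6$
$x{\left(R \right)} = 18 + R$ ($x{\left(R \right)} = R - -18 = R + 18 = 18 + R$)
$T{\left(P,j \right)} = j + P j$ ($T{\left(P,j \right)} = P j + j = j + P j$)
$Q{\left(Z \right)} = 0$ ($Q{\left(Z \right)} = 0 Z^{2} = 0$)
$Q{\left(T{\left(1,5 \right)} \right)} x{\left(24 \right)} = 0 \left(18 + 24\right) = 0 \cdot 42 = 0$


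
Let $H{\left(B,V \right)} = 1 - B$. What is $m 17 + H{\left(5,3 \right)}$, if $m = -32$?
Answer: $-548$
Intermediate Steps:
$m 17 + H{\left(5,3 \right)} = \left(-32\right) 17 + \left(1 - 5\right) = -544 + \left(1 - 5\right) = -544 - 4 = -548$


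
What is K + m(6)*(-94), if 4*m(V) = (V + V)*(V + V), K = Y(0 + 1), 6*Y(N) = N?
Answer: -20303/6 ≈ -3383.8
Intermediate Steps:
Y(N) = N/6
K = ⅙ (K = (0 + 1)/6 = (⅙)*1 = ⅙ ≈ 0.16667)
m(V) = V² (m(V) = ((V + V)*(V + V))/4 = ((2*V)*(2*V))/4 = (4*V²)/4 = V²)
K + m(6)*(-94) = ⅙ + 6²*(-94) = ⅙ + 36*(-94) = ⅙ - 3384 = -20303/6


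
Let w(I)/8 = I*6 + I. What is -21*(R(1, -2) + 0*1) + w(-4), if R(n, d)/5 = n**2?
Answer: -329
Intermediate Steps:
R(n, d) = 5*n**2
w(I) = 56*I (w(I) = 8*(I*6 + I) = 8*(6*I + I) = 8*(7*I) = 56*I)
-21*(R(1, -2) + 0*1) + w(-4) = -21*(5*1**2 + 0*1) + 56*(-4) = -21*(5*1 + 0) - 224 = -21*(5 + 0) - 224 = -21*5 - 224 = -105 - 224 = -329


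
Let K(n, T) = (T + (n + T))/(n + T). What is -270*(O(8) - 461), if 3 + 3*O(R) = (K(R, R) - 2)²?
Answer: 249435/2 ≈ 1.2472e+5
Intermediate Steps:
K(n, T) = (n + 2*T)/(T + n) (K(n, T) = (T + (T + n))/(T + n) = (n + 2*T)/(T + n))
O(R) = -11/12 (O(R) = -1 + ((R + 2*R)/(R + R) - 2)²/3 = -1 + ((3*R)/((2*R)) - 2)²/3 = -1 + ((1/(2*R))*(3*R) - 2)²/3 = -1 + (3/2 - 2)²/3 = -1 + (-½)²/3 = -1 + (⅓)*(¼) = -1 + 1/12 = -11/12)
-270*(O(8) - 461) = -270*(-11/12 - 461) = -270*(-5543/12) = 249435/2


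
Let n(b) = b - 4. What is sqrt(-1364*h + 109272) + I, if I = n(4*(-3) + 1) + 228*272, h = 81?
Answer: 62001 + 2*I*sqrt(303) ≈ 62001.0 + 34.814*I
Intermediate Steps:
n(b) = -4 + b
I = 62001 (I = (-4 + (4*(-3) + 1)) + 228*272 = (-4 + (-12 + 1)) + 62016 = (-4 - 11) + 62016 = -15 + 62016 = 62001)
sqrt(-1364*h + 109272) + I = sqrt(-1364*81 + 109272) + 62001 = sqrt(-110484 + 109272) + 62001 = sqrt(-1212) + 62001 = 2*I*sqrt(303) + 62001 = 62001 + 2*I*sqrt(303)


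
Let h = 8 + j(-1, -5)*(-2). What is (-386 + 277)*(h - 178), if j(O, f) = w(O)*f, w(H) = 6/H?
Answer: 25070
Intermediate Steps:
j(O, f) = 6*f/O (j(O, f) = (6/O)*f = 6*f/O)
h = -52 (h = 8 + (6*(-5)/(-1))*(-2) = 8 + (6*(-5)*(-1))*(-2) = 8 + 30*(-2) = 8 - 60 = -52)
(-386 + 277)*(h - 178) = (-386 + 277)*(-52 - 178) = -109*(-230) = 25070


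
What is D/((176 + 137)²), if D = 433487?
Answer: 433487/97969 ≈ 4.4247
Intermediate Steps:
D/((176 + 137)²) = 433487/((176 + 137)²) = 433487/(313²) = 433487/97969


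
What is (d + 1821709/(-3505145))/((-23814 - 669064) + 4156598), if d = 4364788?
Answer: 1176862539427/933910833800 ≈ 1.2601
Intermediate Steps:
(d + 1821709/(-3505145))/((-23814 - 669064) + 4156598) = (4364788 + 1821709/(-3505145))/((-23814 - 669064) + 4156598) = (4364788 + 1821709*(-1/3505145))/(-692878 + 4156598) = (4364788 - 1821709/3505145)/3463720 = (15299213012551/3505145)*(1/3463720) = 1176862539427/933910833800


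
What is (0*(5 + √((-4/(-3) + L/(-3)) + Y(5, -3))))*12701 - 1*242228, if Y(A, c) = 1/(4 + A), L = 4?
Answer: -242228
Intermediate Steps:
(0*(5 + √((-4/(-3) + L/(-3)) + Y(5, -3))))*12701 - 1*242228 = (0*(5 + √((-4/(-3) + 4/(-3)) + 1/(4 + 5))))*12701 - 1*242228 = (0*(5 + √((-4*(-⅓) + 4*(-⅓)) + 1/9)))*12701 - 242228 = (0*(5 + √((4/3 - 4/3) + ⅑)))*12701 - 242228 = (0*(5 + √(0 + ⅑)))*12701 - 242228 = (0*(5 + √(⅑)))*12701 - 242228 = (0*(5 + ⅓))*12701 - 242228 = (0*(16/3))*12701 - 242228 = 0*12701 - 242228 = 0 - 242228 = -242228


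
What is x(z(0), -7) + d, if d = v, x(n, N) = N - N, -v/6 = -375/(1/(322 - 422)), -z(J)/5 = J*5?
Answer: -225000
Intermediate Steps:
z(J) = -25*J (z(J) = -5*J*5 = -25*J)
v = -225000 (v = -(-2250)/(1/(322 - 422)) = -(-2250)/(1/(-100)) = -(-2250)/(-1/100) = -(-2250)*(-100) = -6*37500 = -225000)
x(n, N) = 0
d = -225000
x(z(0), -7) + d = 0 - 225000 = -225000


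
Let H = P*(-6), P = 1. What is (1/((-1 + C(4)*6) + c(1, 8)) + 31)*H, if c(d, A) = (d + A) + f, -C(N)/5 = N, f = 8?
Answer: -9669/52 ≈ -185.94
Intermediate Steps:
C(N) = -5*N
c(d, A) = 8 + A + d (c(d, A) = (d + A) + 8 = (A + d) + 8 = 8 + A + d)
H = -6 (H = 1*(-6) = -6)
(1/((-1 + C(4)*6) + c(1, 8)) + 31)*H = (1/((-1 - 5*4*6) + (8 + 8 + 1)) + 31)*(-6) = (1/((-1 - 20*6) + 17) + 31)*(-6) = (1/((-1 - 120) + 17) + 31)*(-6) = (1/(-121 + 17) + 31)*(-6) = (1/(-104) + 31)*(-6) = (-1/104 + 31)*(-6) = (3223/104)*(-6) = -9669/52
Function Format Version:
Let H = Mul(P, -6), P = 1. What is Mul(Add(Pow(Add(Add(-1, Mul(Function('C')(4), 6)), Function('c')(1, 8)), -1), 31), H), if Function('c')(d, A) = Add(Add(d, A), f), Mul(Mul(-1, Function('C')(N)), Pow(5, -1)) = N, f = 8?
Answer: Rational(-9669, 52) ≈ -185.94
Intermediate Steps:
Function('C')(N) = Mul(-5, N)
Function('c')(d, A) = Add(8, A, d) (Function('c')(d, A) = Add(Add(d, A), 8) = Add(Add(A, d), 8) = Add(8, A, d))
H = -6 (H = Mul(1, -6) = -6)
Mul(Add(Pow(Add(Add(-1, Mul(Function('C')(4), 6)), Function('c')(1, 8)), -1), 31), H) = Mul(Add(Pow(Add(Add(-1, Mul(Mul(-5, 4), 6)), Add(8, 8, 1)), -1), 31), -6) = Mul(Add(Pow(Add(Add(-1, Mul(-20, 6)), 17), -1), 31), -6) = Mul(Add(Pow(Add(Add(-1, -120), 17), -1), 31), -6) = Mul(Add(Pow(Add(-121, 17), -1), 31), -6) = Mul(Add(Pow(-104, -1), 31), -6) = Mul(Add(Rational(-1, 104), 31), -6) = Mul(Rational(3223, 104), -6) = Rational(-9669, 52)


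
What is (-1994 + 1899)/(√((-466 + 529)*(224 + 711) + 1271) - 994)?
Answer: 9443/92786 + 19*√3761/46393 ≈ 0.12689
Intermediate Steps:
(-1994 + 1899)/(√((-466 + 529)*(224 + 711) + 1271) - 994) = -95/(√(63*935 + 1271) - 994) = -95/(√(58905 + 1271) - 994) = -95/(√60176 - 994) = -95/(4*√3761 - 994) = -95/(-994 + 4*√3761)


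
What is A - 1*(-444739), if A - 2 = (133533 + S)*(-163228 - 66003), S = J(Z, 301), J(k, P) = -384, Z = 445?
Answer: -30521433678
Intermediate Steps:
S = -384
A = -30521878417 (A = 2 + (133533 - 384)*(-163228 - 66003) = 2 + 133149*(-229231) = 2 - 30521878419 = -30521878417)
A - 1*(-444739) = -30521878417 - 1*(-444739) = -30521878417 + 444739 = -30521433678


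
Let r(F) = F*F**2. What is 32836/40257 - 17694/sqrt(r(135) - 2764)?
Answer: 32836/40257 - 17694*sqrt(2457611)/2457611 ≈ -10.471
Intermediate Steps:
r(F) = F**3
32836/40257 - 17694/sqrt(r(135) - 2764) = 32836/40257 - 17694/sqrt(135**3 - 2764) = 32836*(1/40257) - 17694/sqrt(2460375 - 2764) = 32836/40257 - 17694*sqrt(2457611)/2457611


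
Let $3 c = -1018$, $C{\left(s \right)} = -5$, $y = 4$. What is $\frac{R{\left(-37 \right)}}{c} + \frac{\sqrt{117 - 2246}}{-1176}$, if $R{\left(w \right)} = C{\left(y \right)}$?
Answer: $\frac{15}{1018} - \frac{i \sqrt{2129}}{1176} \approx 0.014735 - 0.039236 i$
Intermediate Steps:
$R{\left(w \right)} = -5$
$c = - \frac{1018}{3}$ ($c = \frac{1}{3} \left(-1018\right) = - \frac{1018}{3} \approx -339.33$)
$\frac{R{\left(-37 \right)}}{c} + \frac{\sqrt{117 - 2246}}{-1176} = - \frac{5}{- \frac{1018}{3}} + \frac{\sqrt{117 - 2246}}{-1176} = \left(-5\right) \left(- \frac{3}{1018}\right) + \sqrt{-2129} \left(- \frac{1}{1176}\right) = \frac{15}{1018} + i \sqrt{2129} \left(- \frac{1}{1176}\right) = \frac{15}{1018} - \frac{i \sqrt{2129}}{1176}$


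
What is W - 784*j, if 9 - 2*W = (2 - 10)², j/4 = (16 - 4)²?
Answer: -903223/2 ≈ -4.5161e+5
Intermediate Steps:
j = 576 (j = 4*(16 - 4)² = 4*12² = 4*144 = 576)
W = -55/2 (W = 9/2 - (2 - 10)²/2 = 9/2 - ½*(-8)² = 9/2 - ½*64 = 9/2 - 32 = -55/2 ≈ -27.500)
W - 784*j = -55/2 - 784*576 = -55/2 - 451584 = -903223/2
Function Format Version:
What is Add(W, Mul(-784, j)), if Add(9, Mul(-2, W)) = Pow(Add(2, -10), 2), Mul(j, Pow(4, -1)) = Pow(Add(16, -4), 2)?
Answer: Rational(-903223, 2) ≈ -4.5161e+5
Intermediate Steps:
j = 576 (j = Mul(4, Pow(Add(16, -4), 2)) = Mul(4, Pow(12, 2)) = Mul(4, 144) = 576)
W = Rational(-55, 2) (W = Add(Rational(9, 2), Mul(Rational(-1, 2), Pow(Add(2, -10), 2))) = Add(Rational(9, 2), Mul(Rational(-1, 2), Pow(-8, 2))) = Add(Rational(9, 2), Mul(Rational(-1, 2), 64)) = Add(Rational(9, 2), -32) = Rational(-55, 2) ≈ -27.500)
Add(W, Mul(-784, j)) = Add(Rational(-55, 2), Mul(-784, 576)) = Add(Rational(-55, 2), -451584) = Rational(-903223, 2)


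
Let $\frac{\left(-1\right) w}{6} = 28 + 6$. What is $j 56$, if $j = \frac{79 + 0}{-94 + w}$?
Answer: $- \frac{2212}{149} \approx -14.846$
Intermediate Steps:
$w = -204$ ($w = - 6 \left(28 + 6\right) = \left(-6\right) 34 = -204$)
$j = - \frac{79}{298}$ ($j = \frac{79 + 0}{-94 - 204} = \frac{79}{-298} = 79 \left(- \frac{1}{298}\right) = - \frac{79}{298} \approx -0.2651$)
$j 56 = \left(- \frac{79}{298}\right) 56 = - \frac{2212}{149}$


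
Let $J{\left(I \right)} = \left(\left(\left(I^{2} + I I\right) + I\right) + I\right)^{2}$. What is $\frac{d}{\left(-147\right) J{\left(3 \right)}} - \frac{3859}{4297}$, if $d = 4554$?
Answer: $- \frac{19239877}{20213088} \approx -0.95185$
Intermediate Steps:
$J{\left(I \right)} = \left(2 I + 2 I^{2}\right)^{2}$ ($J{\left(I \right)} = \left(\left(\left(I^{2} + I^{2}\right) + I\right) + I\right)^{2} = \left(\left(2 I^{2} + I\right) + I\right)^{2} = \left(\left(I + 2 I^{2}\right) + I\right)^{2} = \left(2 I + 2 I^{2}\right)^{2}$)
$\frac{d}{\left(-147\right) J{\left(3 \right)}} - \frac{3859}{4297} = \frac{4554}{\left(-147\right) 4 \cdot 3^{2} \left(1 + 3\right)^{2}} - \frac{3859}{4297} = \frac{4554}{\left(-147\right) 4 \cdot 9 \cdot 4^{2}} - \frac{3859}{4297} = \frac{4554}{\left(-147\right) 4 \cdot 9 \cdot 16} - \frac{3859}{4297} = \frac{4554}{\left(-147\right) 576} - \frac{3859}{4297} = \frac{4554}{-84672} - \frac{3859}{4297} = 4554 \left(- \frac{1}{84672}\right) - \frac{3859}{4297} = - \frac{253}{4704} - \frac{3859}{4297} = - \frac{19239877}{20213088}$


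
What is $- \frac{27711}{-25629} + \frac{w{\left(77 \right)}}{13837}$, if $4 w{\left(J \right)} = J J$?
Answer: $\frac{561900923}{472837964} \approx 1.1884$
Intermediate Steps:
$w{\left(J \right)} = \frac{J^{2}}{4}$ ($w{\left(J \right)} = \frac{J J}{4} = \frac{J^{2}}{4}$)
$- \frac{27711}{-25629} + \frac{w{\left(77 \right)}}{13837} = - \frac{27711}{-25629} + \frac{\frac{1}{4} \cdot 77^{2}}{13837} = \left(-27711\right) \left(- \frac{1}{25629}\right) + \frac{1}{4} \cdot 5929 \cdot \frac{1}{13837} = \frac{9237}{8543} + \frac{5929}{4} \cdot \frac{1}{13837} = \frac{9237}{8543} + \frac{5929}{55348} = \frac{561900923}{472837964}$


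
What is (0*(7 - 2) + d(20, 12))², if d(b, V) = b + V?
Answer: 1024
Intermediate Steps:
d(b, V) = V + b
(0*(7 - 2) + d(20, 12))² = (0*(7 - 2) + (12 + 20))² = (0*5 + 32)² = (0 + 32)² = 32² = 1024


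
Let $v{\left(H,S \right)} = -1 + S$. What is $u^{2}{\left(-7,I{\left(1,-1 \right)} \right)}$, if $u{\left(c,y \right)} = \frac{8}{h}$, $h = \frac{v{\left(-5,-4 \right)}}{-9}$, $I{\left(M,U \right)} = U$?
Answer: $\frac{5184}{25} \approx 207.36$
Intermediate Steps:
$h = \frac{5}{9}$ ($h = \frac{-1 - 4}{-9} = \left(-5\right) \left(- \frac{1}{9}\right) = \frac{5}{9} \approx 0.55556$)
$u{\left(c,y \right)} = \frac{72}{5}$ ($u{\left(c,y \right)} = \frac{8}{\frac{5}{9}} = 8 \cdot \frac{9}{5} = \frac{72}{5}$)
$u^{2}{\left(-7,I{\left(1,-1 \right)} \right)} = \left(\frac{72}{5}\right)^{2} = \frac{5184}{25}$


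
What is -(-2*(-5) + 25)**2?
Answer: -1225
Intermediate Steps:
-(-2*(-5) + 25)**2 = -(10 + 25)**2 = -1*35**2 = -1*1225 = -1225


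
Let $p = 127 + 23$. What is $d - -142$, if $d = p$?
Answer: $292$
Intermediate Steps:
$p = 150$
$d = 150$
$d - -142 = 150 - -142 = 150 + 142 = 292$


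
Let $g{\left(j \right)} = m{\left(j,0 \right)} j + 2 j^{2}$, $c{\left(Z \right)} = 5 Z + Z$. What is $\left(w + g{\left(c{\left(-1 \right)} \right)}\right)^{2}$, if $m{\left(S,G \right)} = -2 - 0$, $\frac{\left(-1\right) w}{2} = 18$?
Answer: $2304$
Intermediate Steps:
$w = -36$ ($w = \left(-2\right) 18 = -36$)
$m{\left(S,G \right)} = -2$ ($m{\left(S,G \right)} = -2 + 0 = -2$)
$c{\left(Z \right)} = 6 Z$
$g{\left(j \right)} = - 2 j + 2 j^{2}$
$\left(w + g{\left(c{\left(-1 \right)} \right)}\right)^{2} = \left(-36 + 2 \cdot 6 \left(-1\right) \left(-1 + 6 \left(-1\right)\right)\right)^{2} = \left(-36 + 2 \left(-6\right) \left(-1 - 6\right)\right)^{2} = \left(-36 + 2 \left(-6\right) \left(-7\right)\right)^{2} = \left(-36 + 84\right)^{2} = 48^{2} = 2304$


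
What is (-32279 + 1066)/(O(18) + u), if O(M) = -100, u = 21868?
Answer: -31213/21768 ≈ -1.4339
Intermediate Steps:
(-32279 + 1066)/(O(18) + u) = (-32279 + 1066)/(-100 + 21868) = -31213/21768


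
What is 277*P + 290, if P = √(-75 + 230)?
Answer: 290 + 277*√155 ≈ 3738.6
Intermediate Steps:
P = √155 ≈ 12.450
277*P + 290 = 277*√155 + 290 = 290 + 277*√155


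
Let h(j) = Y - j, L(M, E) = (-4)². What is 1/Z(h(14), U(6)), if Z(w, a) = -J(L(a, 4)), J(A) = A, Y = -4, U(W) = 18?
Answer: -1/16 ≈ -0.062500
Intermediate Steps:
L(M, E) = 16
h(j) = -4 - j
Z(w, a) = -16 (Z(w, a) = -1*16 = -16)
1/Z(h(14), U(6)) = 1/(-16) = -1/16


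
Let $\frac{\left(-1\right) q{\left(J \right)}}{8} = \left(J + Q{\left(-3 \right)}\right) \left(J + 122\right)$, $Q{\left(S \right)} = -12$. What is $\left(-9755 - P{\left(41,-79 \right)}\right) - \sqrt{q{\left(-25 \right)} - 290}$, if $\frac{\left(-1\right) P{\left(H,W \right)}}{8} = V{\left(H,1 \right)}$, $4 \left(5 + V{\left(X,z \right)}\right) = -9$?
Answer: $-9813 - 3 \sqrt{3158} \approx -9981.6$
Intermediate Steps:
$V{\left(X,z \right)} = - \frac{29}{4}$ ($V{\left(X,z \right)} = -5 + \frac{1}{4} \left(-9\right) = -5 - \frac{9}{4} = - \frac{29}{4}$)
$P{\left(H,W \right)} = 58$ ($P{\left(H,W \right)} = \left(-8\right) \left(- \frac{29}{4}\right) = 58$)
$q{\left(J \right)} = - 8 \left(-12 + J\right) \left(122 + J\right)$ ($q{\left(J \right)} = - 8 \left(J - 12\right) \left(J + 122\right) = - 8 \left(-12 + J\right) \left(122 + J\right)$)
$\left(-9755 - P{\left(41,-79 \right)}\right) - \sqrt{q{\left(-25 \right)} - 290} = \left(-9755 - 58\right) - \sqrt{\left(11712 - -22000 - 8 \left(-25\right)^{2}\right) - 290} = \left(-9755 - 58\right) - \sqrt{\left(11712 + 22000 - 5000\right) - 290} = -9813 - \sqrt{\left(11712 + 22000 - 5000\right) - 290} = -9813 - \sqrt{28712 - 290} = -9813 - \sqrt{28422} = -9813 - 3 \sqrt{3158}$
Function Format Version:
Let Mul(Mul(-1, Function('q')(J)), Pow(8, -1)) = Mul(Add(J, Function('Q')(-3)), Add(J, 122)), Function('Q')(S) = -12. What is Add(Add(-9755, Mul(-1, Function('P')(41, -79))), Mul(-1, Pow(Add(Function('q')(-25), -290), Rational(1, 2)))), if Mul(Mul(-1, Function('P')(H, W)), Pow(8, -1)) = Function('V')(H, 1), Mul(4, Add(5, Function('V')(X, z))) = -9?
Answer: Add(-9813, Mul(-3, Pow(3158, Rational(1, 2)))) ≈ -9981.6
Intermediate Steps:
Function('V')(X, z) = Rational(-29, 4) (Function('V')(X, z) = Add(-5, Mul(Rational(1, 4), -9)) = Add(-5, Rational(-9, 4)) = Rational(-29, 4))
Function('P')(H, W) = 58 (Function('P')(H, W) = Mul(-8, Rational(-29, 4)) = 58)
Function('q')(J) = Mul(-8, Add(-12, J), Add(122, J)) (Function('q')(J) = Mul(-8, Mul(Add(J, -12), Add(J, 122))) = Mul(-8, Mul(Add(-12, J), Add(122, J))) = Mul(-8, Add(-12, J), Add(122, J)))
Add(Add(-9755, Mul(-1, Function('P')(41, -79))), Mul(-1, Pow(Add(Function('q')(-25), -290), Rational(1, 2)))) = Add(Add(-9755, Mul(-1, 58)), Mul(-1, Pow(Add(Add(11712, Mul(-880, -25), Mul(-8, Pow(-25, 2))), -290), Rational(1, 2)))) = Add(Add(-9755, -58), Mul(-1, Pow(Add(Add(11712, 22000, Mul(-8, 625)), -290), Rational(1, 2)))) = Add(-9813, Mul(-1, Pow(Add(Add(11712, 22000, -5000), -290), Rational(1, 2)))) = Add(-9813, Mul(-1, Pow(Add(28712, -290), Rational(1, 2)))) = Add(-9813, Mul(-1, Pow(28422, Rational(1, 2)))) = Add(-9813, Mul(-1, Mul(3, Pow(3158, Rational(1, 2))))) = Add(-9813, Mul(-3, Pow(3158, Rational(1, 2))))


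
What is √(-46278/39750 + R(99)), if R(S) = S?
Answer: 9*√2120530/1325 ≈ 9.8912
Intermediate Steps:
√(-46278/39750 + R(99)) = √(-46278/39750 + 99) = √(-46278*1/39750 + 99) = √(-7713/6625 + 99) = √(648162/6625) = 9*√2120530/1325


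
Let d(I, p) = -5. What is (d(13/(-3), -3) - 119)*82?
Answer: -10168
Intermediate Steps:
(d(13/(-3), -3) - 119)*82 = (-5 - 119)*82 = -124*82 = -10168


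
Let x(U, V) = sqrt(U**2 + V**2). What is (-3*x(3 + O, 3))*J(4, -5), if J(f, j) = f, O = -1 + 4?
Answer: -36*sqrt(5) ≈ -80.498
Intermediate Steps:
O = 3
(-3*x(3 + O, 3))*J(4, -5) = -3*sqrt((3 + 3)**2 + 3**2)*4 = -3*sqrt(6**2 + 9)*4 = -3*sqrt(36 + 9)*4 = -9*sqrt(5)*4 = -36*sqrt(5)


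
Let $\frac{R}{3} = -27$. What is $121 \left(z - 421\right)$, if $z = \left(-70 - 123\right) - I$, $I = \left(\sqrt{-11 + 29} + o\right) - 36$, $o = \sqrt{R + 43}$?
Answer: $-69938 - 363 \sqrt{2} - 121 i \sqrt{38} \approx -70451.0 - 745.89 i$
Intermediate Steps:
$R = -81$ ($R = 3 \left(-27\right) = -81$)
$o = i \sqrt{38}$ ($o = \sqrt{-81 + 43} = \sqrt{-38} = i \sqrt{38} \approx 6.1644 i$)
$I = -36 + 3 \sqrt{2} + i \sqrt{38}$ ($I = \left(\sqrt{-11 + 29} + i \sqrt{38}\right) - 36 = \left(\sqrt{18} + i \sqrt{38}\right) - 36 = \left(3 \sqrt{2} + i \sqrt{38}\right) - 36 = -36 + 3 \sqrt{2} + i \sqrt{38} \approx -31.757 + 6.1644 i$)
$z = -157 - 3 \sqrt{2} - i \sqrt{38}$ ($z = \left(-70 - 123\right) - \left(-36 + 3 \sqrt{2} + i \sqrt{38}\right) = -193 - \left(-36 + 3 \sqrt{2} + i \sqrt{38}\right) = -157 - 3 \sqrt{2} - i \sqrt{38} \approx -161.24 - 6.1644 i$)
$121 \left(z - 421\right) = 121 \left(\left(-157 - 3 \sqrt{2} - i \sqrt{38}\right) - 421\right) = 121 \left(-578 - 3 \sqrt{2} - i \sqrt{38}\right) = -69938 - 363 \sqrt{2} - 121 i \sqrt{38}$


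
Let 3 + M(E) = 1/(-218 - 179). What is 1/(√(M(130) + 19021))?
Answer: √333045285/2516715 ≈ 0.0072513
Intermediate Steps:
M(E) = -1192/397 (M(E) = -3 + 1/(-218 - 179) = -3 + 1/(-397) = -3 - 1/397 = -1192/397)
1/(√(M(130) + 19021)) = 1/(√(-1192/397 + 19021)) = 1/(√(7550145/397)) = 1/(3*√333045285/397) = √333045285/2516715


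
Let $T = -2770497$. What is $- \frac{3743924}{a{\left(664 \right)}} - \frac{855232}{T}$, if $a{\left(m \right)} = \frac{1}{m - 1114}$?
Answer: $\frac{4667638595457832}{2770497} \approx 1.6848 \cdot 10^{9}$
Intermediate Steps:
$a{\left(m \right)} = \frac{1}{-1114 + m}$
$- \frac{3743924}{a{\left(664 \right)}} - \frac{855232}{T} = - \frac{3743924}{\frac{1}{-1114 + 664}} - \frac{855232}{-2770497} = - \frac{3743924}{\frac{1}{-450}} - - \frac{855232}{2770497} = - \frac{3743924}{- \frac{1}{450}} + \frac{855232}{2770497} = \left(-3743924\right) \left(-450\right) + \frac{855232}{2770497} = 1684765800 + \frac{855232}{2770497} = \frac{4667638595457832}{2770497}$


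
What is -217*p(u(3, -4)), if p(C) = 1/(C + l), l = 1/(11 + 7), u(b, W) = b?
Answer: -3906/55 ≈ -71.018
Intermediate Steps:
l = 1/18 ≈ 0.055556
p(C) = 1/(1/18 + C) (p(C) = 1/(C + 1/18) = 1/(1/18 + C))
-217*p(u(3, -4)) = -3906/(1 + 18*3) = -3906/(1 + 54) = -3906/55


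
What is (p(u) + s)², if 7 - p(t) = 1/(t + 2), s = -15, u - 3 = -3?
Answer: 289/4 ≈ 72.250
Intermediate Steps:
u = 0 (u = 3 - 3 = 0)
p(t) = 7 - 1/(2 + t) (p(t) = 7 - 1/(t + 2) = 7 - 1/(2 + t))
(p(u) + s)² = ((13 + 7*0)/(2 + 0) - 15)² = ((13 + 0)/2 - 15)² = ((½)*13 - 15)² = (13/2 - 15)² = (-17/2)² = 289/4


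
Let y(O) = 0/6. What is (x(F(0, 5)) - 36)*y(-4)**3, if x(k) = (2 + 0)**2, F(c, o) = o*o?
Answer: 0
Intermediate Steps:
y(O) = 0 (y(O) = 0*(1/6) = 0)
F(c, o) = o**2
x(k) = 4 (x(k) = 2**2 = 4)
(x(F(0, 5)) - 36)*y(-4)**3 = (4 - 36)*0**3 = -32*0 = 0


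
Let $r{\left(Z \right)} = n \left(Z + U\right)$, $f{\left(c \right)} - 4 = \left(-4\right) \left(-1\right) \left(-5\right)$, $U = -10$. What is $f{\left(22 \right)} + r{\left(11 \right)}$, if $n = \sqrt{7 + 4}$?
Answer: $-16 + \sqrt{11} \approx -12.683$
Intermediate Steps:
$n = \sqrt{11} \approx 3.3166$
$f{\left(c \right)} = -16$ ($f{\left(c \right)} = 4 + \left(-4\right) \left(-1\right) \left(-5\right) = 4 + 4 \left(-5\right) = 4 - 20 = -16$)
$r{\left(Z \right)} = \sqrt{11} \left(-10 + Z\right)$ ($r{\left(Z \right)} = \sqrt{11} \left(Z - 10\right) = \sqrt{11} \left(-10 + Z\right)$)
$f{\left(22 \right)} + r{\left(11 \right)} = -16 + \sqrt{11} \left(-10 + 11\right) = -16 + \sqrt{11} \cdot 1 = -16 + \sqrt{11}$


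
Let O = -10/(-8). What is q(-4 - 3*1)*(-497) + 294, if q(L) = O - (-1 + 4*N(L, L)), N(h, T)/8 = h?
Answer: -448609/4 ≈ -1.1215e+5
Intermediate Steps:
N(h, T) = 8*h
O = 5/4 (O = -10*(-1)/8 = -1*(-5/4) = 5/4 ≈ 1.2500)
q(L) = 9/4 - 32*L (q(L) = 5/4 - (-1 + 4*(8*L)) = 5/4 - (-1 + 32*L) = 5/4 + (1 - 32*L) = 9/4 - 32*L)
q(-4 - 3*1)*(-497) + 294 = (9/4 - 32*(-4 - 3*1))*(-497) + 294 = (9/4 - 32*(-4 - 3))*(-497) + 294 = (9/4 - 32*(-7))*(-497) + 294 = (9/4 + 224)*(-497) + 294 = (905/4)*(-497) + 294 = -449785/4 + 294 = -448609/4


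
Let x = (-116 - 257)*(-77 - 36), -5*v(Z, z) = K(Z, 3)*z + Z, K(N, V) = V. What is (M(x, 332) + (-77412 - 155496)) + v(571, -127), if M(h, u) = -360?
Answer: -233306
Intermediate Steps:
v(Z, z) = -3*z/5 - Z/5 (v(Z, z) = -(3*z + Z)/5 = -(Z + 3*z)/5 = -3*z/5 - Z/5)
x = 42149 (x = -373*(-113) = 42149)
(M(x, 332) + (-77412 - 155496)) + v(571, -127) = (-360 + (-77412 - 155496)) + (-⅗*(-127) - ⅕*571) = (-360 - 232908) + (381/5 - 571/5) = -233268 - 38 = -233306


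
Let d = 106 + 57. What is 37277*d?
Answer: 6076151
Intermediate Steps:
d = 163
37277*d = 37277*163 = 6076151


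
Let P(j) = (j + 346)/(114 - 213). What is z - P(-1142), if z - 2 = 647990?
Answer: 64150412/99 ≈ 6.4798e+5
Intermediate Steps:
P(j) = -346/99 - j/99 (P(j) = (346 + j)/(-99) = (346 + j)*(-1/99) = -346/99 - j/99)
z = 647992 (z = 2 + 647990 = 647992)
z - P(-1142) = 647992 - (-346/99 - 1/99*(-1142)) = 647992 - (-346/99 + 1142/99) = 647992 - 1*796/99 = 647992 - 796/99 = 64150412/99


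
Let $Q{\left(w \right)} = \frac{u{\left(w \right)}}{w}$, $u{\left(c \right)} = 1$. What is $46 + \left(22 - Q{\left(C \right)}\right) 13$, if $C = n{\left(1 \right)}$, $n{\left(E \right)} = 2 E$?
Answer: $\frac{651}{2} \approx 325.5$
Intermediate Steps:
$C = 2$ ($C = 2 \cdot 1 = 2$)
$Q{\left(w \right)} = \frac{1}{w}$ ($Q{\left(w \right)} = 1 \frac{1}{w} = \frac{1}{w}$)
$46 + \left(22 - Q{\left(C \right)}\right) 13 = 46 + \left(22 - \frac{1}{2}\right) 13 = 46 + \frac{43}{2} \cdot 13 = 46 + \frac{559}{2} = \frac{651}{2}$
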